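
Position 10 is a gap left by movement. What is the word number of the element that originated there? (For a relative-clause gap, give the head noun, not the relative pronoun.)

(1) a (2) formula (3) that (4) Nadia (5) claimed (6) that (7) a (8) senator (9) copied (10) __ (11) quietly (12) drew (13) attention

2

The gap at 10 is the object of "copied", inside a relative clause.
The relative pronoun is "that" (word 3); it is bound by the head noun immediately before it.
Its filler is the head noun "formula", at word 2.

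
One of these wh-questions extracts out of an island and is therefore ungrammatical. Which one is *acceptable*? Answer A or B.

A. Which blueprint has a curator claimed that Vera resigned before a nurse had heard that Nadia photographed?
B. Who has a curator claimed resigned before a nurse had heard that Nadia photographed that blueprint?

B

In A, the wh-phrase is extracted from inside an adjunct island (introduced by "before"), which blocks movement.
In B, the extraction path crosses only that-complement boundaries, which are transparent.
So B is grammatical.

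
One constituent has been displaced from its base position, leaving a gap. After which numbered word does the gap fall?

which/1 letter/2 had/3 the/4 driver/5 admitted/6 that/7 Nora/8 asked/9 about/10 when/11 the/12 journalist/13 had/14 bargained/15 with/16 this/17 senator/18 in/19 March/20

The displaced element is "which letter" (word 2).
It is linked across 1 clause boundary (that).
It functions as the object of the preposition "about" of "asked", so the gap sits immediately after word 10 ("about").
Base order: The driver had admitted that Nora asked about which letter when the journalist had bargained with this senator in March.

10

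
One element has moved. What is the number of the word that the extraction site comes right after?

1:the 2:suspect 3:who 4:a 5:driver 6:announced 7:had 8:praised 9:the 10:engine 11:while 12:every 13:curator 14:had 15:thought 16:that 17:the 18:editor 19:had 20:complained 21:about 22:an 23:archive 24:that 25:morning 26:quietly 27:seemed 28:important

The displaced element is "the suspect" (word 2).
It is linked across 1 clause boundary (Ø).
It functions as the subject of "praised", so the gap sits immediately after word 6 ("announced").
Base order: A driver announced that the suspect had praised the engine while every curator had thought that the editor had complained about an archive that morning quietly.

6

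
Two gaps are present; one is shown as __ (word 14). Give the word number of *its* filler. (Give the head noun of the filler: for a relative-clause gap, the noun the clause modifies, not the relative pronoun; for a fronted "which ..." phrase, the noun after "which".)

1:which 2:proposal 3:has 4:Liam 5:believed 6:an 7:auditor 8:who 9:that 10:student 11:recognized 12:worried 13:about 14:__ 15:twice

The marked gap is the object of the preposition "about" of "worried".
Its filler is the fronted wh-phrase "which proposal", at word 2.
(The other dependency links word 7 to a gap after word 11.)

2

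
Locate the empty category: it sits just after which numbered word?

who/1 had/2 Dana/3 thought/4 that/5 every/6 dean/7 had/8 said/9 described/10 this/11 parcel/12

9

The displaced element is "who" (word 1).
It is linked across 2 clause boundaries (that → Ø).
It functions as the subject of "described", so the gap sits immediately after word 9 ("said").
Base order: Dana had thought that every dean had said that who described this parcel.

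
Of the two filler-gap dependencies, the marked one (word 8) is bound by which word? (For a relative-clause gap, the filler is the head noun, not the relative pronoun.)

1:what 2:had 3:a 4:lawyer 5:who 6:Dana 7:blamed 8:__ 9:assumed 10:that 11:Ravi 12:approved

4

The marked gap is inside the relative clause, the direct object of "blamed".
Its filler is the head noun "lawyer" (via "who"), at word 4.
(The other dependency links word 1 to a gap after word 12.)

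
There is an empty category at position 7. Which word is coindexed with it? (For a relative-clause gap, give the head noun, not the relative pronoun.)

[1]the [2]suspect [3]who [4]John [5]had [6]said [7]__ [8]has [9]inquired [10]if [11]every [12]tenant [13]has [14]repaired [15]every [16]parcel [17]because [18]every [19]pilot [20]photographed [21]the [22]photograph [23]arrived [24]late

2

The gap at 7 is the subject of "inquired", inside a relative clause.
The relative pronoun is "who" (word 3); it is bound by the head noun immediately before it.
Its filler is the head noun "suspect", at word 2.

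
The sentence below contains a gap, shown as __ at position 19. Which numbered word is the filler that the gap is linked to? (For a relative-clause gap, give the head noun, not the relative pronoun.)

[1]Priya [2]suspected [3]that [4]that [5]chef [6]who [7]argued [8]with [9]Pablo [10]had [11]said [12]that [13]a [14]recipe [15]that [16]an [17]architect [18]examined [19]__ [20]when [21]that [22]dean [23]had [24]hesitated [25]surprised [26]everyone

14

The gap at 19 is the object of "examined", inside a relative clause.
The relative pronoun is "that" (word 15); it is bound by the head noun immediately before it.
Its filler is the head noun "recipe", at word 14.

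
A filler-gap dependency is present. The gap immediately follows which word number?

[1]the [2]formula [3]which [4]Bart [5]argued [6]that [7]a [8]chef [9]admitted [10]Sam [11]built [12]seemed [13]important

11

The displaced element is "the formula" (word 2).
It is linked across 2 clause boundaries (that → Ø).
It functions as the direct object of "built", so the gap sits immediately after word 11 ("built").
Base order: Bart argued that a chef admitted Sam built the formula.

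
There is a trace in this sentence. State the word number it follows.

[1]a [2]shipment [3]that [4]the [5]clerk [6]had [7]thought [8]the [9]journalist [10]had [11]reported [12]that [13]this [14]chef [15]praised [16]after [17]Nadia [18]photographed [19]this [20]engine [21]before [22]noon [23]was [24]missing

15

The displaced element is "a shipment" (word 2).
It is linked across 2 clause boundaries (Ø → that).
It functions as the direct object of "praised", so the gap sits immediately after word 15 ("praised").
Base order: The clerk had thought the journalist had reported that this chef praised a shipment after Nadia photographed this engine before noon.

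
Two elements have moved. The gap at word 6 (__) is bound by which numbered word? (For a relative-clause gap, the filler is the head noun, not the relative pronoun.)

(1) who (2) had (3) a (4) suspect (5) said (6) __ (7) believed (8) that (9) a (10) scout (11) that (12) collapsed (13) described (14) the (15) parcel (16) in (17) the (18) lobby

1

The marked gap is the subject of "believed".
Its filler is the fronted wh-phrase "who", at word 1.
(The other dependency links word 10 to a gap after word 11.)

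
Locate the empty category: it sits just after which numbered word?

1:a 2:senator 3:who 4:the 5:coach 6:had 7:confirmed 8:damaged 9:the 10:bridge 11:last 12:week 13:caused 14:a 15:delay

7

The displaced element is "a senator" (word 2).
It is linked across 1 clause boundary (Ø).
It functions as the subject of "damaged", so the gap sits immediately after word 7 ("confirmed").
Base order: The coach had confirmed a senator damaged the bridge last week.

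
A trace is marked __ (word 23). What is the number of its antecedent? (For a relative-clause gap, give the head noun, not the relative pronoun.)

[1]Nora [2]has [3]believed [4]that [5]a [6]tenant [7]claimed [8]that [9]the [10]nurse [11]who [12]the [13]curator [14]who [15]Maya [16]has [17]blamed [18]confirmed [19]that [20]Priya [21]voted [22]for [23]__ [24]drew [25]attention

The gap at 23 is the prepositional object of "voted", inside a relative clause.
The relative pronoun is "who" (word 11); it is bound by the head noun immediately before it.
Its filler is the head noun "nurse", at word 10.

10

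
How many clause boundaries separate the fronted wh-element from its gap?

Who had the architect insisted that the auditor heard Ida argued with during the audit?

2

"who" is extracted from the PP object of "argued".
Boundaries crossed, outermost first: [that], [Ø] — 2 in total.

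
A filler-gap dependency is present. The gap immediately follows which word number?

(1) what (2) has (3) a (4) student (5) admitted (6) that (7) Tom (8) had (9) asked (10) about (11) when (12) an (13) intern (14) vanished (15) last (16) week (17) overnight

The displaced element is "what" (word 1).
It is linked across 1 clause boundary (that).
It functions as the object of the preposition "about" of "asked", so the gap sits immediately after word 10 ("about").
Base order: A student has admitted that Tom had asked about what when an intern vanished last week overnight.

10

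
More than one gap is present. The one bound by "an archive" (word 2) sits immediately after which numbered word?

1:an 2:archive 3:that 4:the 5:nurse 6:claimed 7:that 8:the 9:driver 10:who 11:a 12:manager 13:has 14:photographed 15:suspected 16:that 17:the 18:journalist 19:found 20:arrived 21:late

The displaced element is "an archive" (word 2).
It is linked across 2 clause boundaries (that → that).
It functions as the direct object of "found", so the gap sits immediately after word 19 ("found").
Base order: The nurse claimed that the driver who a manager has photographed suspected that the journalist found an archive.

19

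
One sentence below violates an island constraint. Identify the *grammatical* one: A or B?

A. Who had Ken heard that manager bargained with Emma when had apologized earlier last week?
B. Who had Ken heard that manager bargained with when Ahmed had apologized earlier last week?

B

In A, the wh-phrase is extracted from inside an adjunct island (introduced by "when"), which blocks movement.
In B, the extraction path crosses only that-complement boundaries, which are transparent.
So B is grammatical.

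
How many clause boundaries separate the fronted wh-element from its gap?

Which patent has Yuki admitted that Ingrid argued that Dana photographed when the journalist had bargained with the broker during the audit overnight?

"which patent" is extracted from the object of "photographed".
Boundaries crossed, outermost first: [that], [that] — 2 in total.

2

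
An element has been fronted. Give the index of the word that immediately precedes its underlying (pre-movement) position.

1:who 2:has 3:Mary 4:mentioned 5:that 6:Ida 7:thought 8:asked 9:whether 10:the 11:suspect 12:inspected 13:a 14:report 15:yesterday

7

The displaced element is "who" (word 1).
It is linked across 2 clause boundaries (that → Ø).
It functions as the subject of "asked", so the gap sits immediately after word 7 ("thought").
Base order: Mary has mentioned that Ida thought that who asked whether the suspect inspected a report yesterday.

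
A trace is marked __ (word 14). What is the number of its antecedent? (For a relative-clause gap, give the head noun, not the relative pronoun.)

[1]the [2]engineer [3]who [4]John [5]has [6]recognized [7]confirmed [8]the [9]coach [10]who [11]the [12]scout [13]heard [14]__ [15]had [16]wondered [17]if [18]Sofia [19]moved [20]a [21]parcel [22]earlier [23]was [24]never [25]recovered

9

The gap at 14 is the subject of "wondered", inside a relative clause.
The relative pronoun is "who" (word 10); it is bound by the head noun immediately before it.
Its filler is the head noun "coach", at word 9.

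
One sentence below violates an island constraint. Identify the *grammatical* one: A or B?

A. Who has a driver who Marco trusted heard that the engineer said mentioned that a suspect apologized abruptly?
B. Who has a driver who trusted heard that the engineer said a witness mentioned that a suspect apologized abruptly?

In B, the wh-phrase is extracted from inside a complex-NP island (relative clause) (introduced by "who"), which blocks movement.
In A, the extraction path crosses only that-complement boundaries, which are transparent.
So A is grammatical.

A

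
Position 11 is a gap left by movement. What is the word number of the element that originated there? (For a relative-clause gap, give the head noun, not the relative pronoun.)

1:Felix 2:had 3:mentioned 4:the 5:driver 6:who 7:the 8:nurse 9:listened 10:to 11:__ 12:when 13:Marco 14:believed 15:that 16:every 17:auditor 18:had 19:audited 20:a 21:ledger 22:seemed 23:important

5

The gap at 11 is the prepositional object of "listened", inside a relative clause.
The relative pronoun is "who" (word 6); it is bound by the head noun immediately before it.
Its filler is the head noun "driver", at word 5.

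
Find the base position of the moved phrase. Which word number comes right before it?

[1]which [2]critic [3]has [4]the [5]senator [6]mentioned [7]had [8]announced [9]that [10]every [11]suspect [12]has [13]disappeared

6

The displaced element is "which critic" (word 2).
It is linked across 1 clause boundary (Ø).
It functions as the subject of "announced", so the gap sits immediately after word 6 ("mentioned").
Base order: The senator has mentioned that which critic had announced that every suspect has disappeared.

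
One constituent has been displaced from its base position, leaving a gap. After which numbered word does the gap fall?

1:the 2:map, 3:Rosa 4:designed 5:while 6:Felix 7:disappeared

4

The displaced element is "the map" (word 2).
It functions as the direct object of "designed", so the gap sits immediately after word 4 ("designed").
Base order: Rosa designed the map while Felix disappeared.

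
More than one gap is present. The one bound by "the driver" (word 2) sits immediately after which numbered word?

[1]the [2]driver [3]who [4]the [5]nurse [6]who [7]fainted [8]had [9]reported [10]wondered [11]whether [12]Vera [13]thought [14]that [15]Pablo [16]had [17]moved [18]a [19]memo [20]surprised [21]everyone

9

The displaced element is "the driver" (word 2).
It is linked across 1 clause boundary (Ø).
It functions as the subject of "wondered", so the gap sits immediately after word 9 ("reported").
Base order: The nurse who fainted had reported that the driver wondered whether Vera thought that Pablo had moved a memo.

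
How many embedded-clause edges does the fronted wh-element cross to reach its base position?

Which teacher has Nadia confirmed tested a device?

1

"which teacher" is extracted from the subject of "tested".
Boundaries crossed, outermost first: [Ø] — 1 in total.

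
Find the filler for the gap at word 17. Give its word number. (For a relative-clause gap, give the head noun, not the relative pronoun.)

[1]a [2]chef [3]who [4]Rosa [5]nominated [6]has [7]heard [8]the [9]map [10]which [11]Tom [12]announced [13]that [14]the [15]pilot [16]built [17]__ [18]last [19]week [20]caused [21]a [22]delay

9

The gap at 17 is the object of "built", inside a relative clause.
The relative pronoun is "which" (word 10); it is bound by the head noun immediately before it.
Its filler is the head noun "map", at word 9.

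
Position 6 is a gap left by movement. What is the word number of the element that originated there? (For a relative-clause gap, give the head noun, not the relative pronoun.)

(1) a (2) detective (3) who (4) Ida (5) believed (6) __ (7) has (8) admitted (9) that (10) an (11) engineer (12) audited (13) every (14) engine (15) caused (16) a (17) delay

The gap at 6 is the subject of "admitted", inside a relative clause.
The relative pronoun is "who" (word 3); it is bound by the head noun immediately before it.
Its filler is the head noun "detective", at word 2.

2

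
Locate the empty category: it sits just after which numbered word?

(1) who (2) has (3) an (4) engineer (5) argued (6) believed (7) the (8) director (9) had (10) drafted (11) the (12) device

The displaced element is "who" (word 1).
It is linked across 1 clause boundary (Ø).
It functions as the subject of "believed", so the gap sits immediately after word 5 ("argued").
Base order: An engineer has argued that who believed the director had drafted the device.

5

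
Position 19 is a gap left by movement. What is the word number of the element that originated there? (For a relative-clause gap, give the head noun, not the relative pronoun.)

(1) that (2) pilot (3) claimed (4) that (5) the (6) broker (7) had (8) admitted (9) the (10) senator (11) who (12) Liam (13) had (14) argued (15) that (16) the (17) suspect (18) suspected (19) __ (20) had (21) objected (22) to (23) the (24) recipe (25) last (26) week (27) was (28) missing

The gap at 19 is the subject of "objected", inside a relative clause.
The relative pronoun is "who" (word 11); it is bound by the head noun immediately before it.
Its filler is the head noun "senator", at word 10.

10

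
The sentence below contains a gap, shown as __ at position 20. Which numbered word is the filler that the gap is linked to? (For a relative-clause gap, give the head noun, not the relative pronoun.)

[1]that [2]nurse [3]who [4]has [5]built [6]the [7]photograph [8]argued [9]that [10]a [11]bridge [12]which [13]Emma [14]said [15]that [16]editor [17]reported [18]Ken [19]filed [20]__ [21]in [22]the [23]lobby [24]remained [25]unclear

The gap at 20 is the object of "filed", inside a relative clause.
The relative pronoun is "which" (word 12); it is bound by the head noun immediately before it.
Its filler is the head noun "bridge", at word 11.

11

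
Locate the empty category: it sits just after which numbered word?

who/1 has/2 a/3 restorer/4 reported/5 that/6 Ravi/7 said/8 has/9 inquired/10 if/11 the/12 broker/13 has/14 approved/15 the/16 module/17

8

The displaced element is "who" (word 1).
It is linked across 2 clause boundaries (that → Ø).
It functions as the subject of "inquired", so the gap sits immediately after word 8 ("said").
Base order: A restorer has reported that Ravi said that who has inquired if the broker has approved the module.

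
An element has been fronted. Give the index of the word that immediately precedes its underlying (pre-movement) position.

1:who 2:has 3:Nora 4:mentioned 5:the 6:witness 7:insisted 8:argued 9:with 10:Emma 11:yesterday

7

The displaced element is "who" (word 1).
It is linked across 2 clause boundaries (Ø → Ø).
It functions as the subject of "argued", so the gap sits immediately after word 7 ("insisted").
Base order: Nora has mentioned the witness insisted that who argued with Emma yesterday.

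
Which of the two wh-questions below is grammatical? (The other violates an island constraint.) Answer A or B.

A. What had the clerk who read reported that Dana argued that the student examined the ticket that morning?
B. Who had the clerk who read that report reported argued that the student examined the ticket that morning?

In A, the wh-phrase is extracted from inside a complex-NP island (relative clause) (introduced by "who"), which blocks movement.
In B, the extraction path crosses only that-complement boundaries, which are transparent.
So B is grammatical.

B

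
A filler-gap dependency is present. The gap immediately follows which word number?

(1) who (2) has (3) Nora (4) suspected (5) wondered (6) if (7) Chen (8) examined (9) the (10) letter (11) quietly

4

The displaced element is "who" (word 1).
It is linked across 1 clause boundary (Ø).
It functions as the subject of "wondered", so the gap sits immediately after word 4 ("suspected").
Base order: Nora has suspected that who wondered if Chen examined the letter quietly.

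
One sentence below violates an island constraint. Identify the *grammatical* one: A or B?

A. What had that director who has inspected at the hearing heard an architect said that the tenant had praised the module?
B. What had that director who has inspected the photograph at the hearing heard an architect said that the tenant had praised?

B

In A, the wh-phrase is extracted from inside a complex-NP island (relative clause) (introduced by "who"), which blocks movement.
In B, the extraction path crosses only that-complement boundaries, which are transparent.
So B is grammatical.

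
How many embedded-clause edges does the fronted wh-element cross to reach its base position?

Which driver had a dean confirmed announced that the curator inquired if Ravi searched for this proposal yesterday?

1

"which driver" is extracted from the subject of "announced".
Boundaries crossed, outermost first: [Ø] — 1 in total.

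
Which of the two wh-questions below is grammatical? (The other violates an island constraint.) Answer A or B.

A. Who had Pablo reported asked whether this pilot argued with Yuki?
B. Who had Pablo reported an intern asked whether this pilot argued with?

A

In B, the wh-phrase is extracted from inside a wh-island (introduced by "whether"), which blocks movement.
In A, the extraction path crosses only that-complement boundaries, which are transparent.
So A is grammatical.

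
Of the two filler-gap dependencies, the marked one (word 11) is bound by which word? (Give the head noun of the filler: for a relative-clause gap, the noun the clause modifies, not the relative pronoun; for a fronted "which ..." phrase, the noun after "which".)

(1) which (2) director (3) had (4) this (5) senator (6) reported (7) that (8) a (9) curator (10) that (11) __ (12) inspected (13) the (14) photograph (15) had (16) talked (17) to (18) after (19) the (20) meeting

9

The marked gap is inside the relative clause, the subject of "inspected".
Its filler is the head noun "curator" (via "that"), at word 9.
(The other dependency links word 2 to a gap after word 17.)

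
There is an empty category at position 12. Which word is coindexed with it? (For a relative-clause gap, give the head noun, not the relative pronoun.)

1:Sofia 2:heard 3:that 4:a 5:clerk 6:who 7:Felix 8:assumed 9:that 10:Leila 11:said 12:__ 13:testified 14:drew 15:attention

The gap at 12 is the subject of "testified", inside a relative clause.
The relative pronoun is "who" (word 6); it is bound by the head noun immediately before it.
Its filler is the head noun "clerk", at word 5.

5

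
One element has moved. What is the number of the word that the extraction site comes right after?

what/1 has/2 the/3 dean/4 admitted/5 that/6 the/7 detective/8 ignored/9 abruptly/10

The displaced element is "what" (word 1).
It is linked across 1 clause boundary (that).
It functions as the direct object of "ignored", so the gap sits immediately after word 9 ("ignored").
Base order: The dean has admitted that the detective ignored what abruptly.

9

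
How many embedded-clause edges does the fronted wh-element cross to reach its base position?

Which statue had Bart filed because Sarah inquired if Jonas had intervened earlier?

"which statue" originates inside the matrix clause — no clause boundary is crossed.

0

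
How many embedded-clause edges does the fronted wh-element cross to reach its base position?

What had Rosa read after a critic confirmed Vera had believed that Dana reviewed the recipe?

0

"what" originates inside the matrix clause — no clause boundary is crossed.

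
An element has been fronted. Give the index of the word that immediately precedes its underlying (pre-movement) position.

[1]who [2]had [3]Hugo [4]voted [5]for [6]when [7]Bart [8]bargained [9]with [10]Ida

5

The displaced element is "who" (word 1).
It functions as the object of the preposition "for" of "voted", so the gap sits immediately after word 5 ("for").
Base order: Hugo had voted for who when Bart bargained with Ida.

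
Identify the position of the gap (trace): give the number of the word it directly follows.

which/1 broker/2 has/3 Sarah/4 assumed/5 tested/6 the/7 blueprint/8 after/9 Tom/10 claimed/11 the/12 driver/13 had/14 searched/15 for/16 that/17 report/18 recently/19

5

The displaced element is "which broker" (word 2).
It is linked across 1 clause boundary (Ø).
It functions as the subject of "tested", so the gap sits immediately after word 5 ("assumed").
Base order: Sarah has assumed that which broker tested the blueprint after Tom claimed the driver had searched for that report recently.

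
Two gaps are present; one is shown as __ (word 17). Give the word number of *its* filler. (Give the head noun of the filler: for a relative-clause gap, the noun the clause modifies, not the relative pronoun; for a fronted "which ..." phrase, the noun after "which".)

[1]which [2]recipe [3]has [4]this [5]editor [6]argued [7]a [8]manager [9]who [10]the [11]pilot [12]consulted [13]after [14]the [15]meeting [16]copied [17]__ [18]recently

2

The marked gap is the direct object of "copied".
Its filler is the fronted wh-phrase "which recipe", at word 2.
(The other dependency links word 8 to a gap after word 12.)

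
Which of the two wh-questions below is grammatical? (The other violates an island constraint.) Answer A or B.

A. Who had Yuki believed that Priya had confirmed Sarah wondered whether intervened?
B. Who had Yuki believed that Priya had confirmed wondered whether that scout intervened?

In A, the wh-phrase is extracted from inside a wh-island (introduced by "whether"), which blocks movement.
In B, the extraction path crosses only that-complement boundaries, which are transparent.
So B is grammatical.

B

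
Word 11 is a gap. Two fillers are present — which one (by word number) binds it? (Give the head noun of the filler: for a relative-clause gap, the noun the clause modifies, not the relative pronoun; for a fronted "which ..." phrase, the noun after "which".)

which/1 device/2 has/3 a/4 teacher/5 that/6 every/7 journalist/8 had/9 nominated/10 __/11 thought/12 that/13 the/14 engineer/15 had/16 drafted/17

The marked gap is inside the relative clause, the direct object of "nominated".
Its filler is the head noun "teacher" (via "that"), at word 5.
(The other dependency links word 2 to a gap after word 17.)

5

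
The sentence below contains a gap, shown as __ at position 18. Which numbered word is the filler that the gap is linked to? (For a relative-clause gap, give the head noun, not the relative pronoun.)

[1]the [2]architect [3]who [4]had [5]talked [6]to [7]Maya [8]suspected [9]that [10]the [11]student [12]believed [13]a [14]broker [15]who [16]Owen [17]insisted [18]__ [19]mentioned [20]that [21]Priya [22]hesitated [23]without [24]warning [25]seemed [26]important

The gap at 18 is the subject of "mentioned", inside a relative clause.
The relative pronoun is "who" (word 15); it is bound by the head noun immediately before it.
Its filler is the head noun "broker", at word 14.

14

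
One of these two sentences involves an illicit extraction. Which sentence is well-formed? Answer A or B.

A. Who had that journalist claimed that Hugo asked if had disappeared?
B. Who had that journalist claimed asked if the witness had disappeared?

B

In A, the wh-phrase is extracted from inside a wh-island (introduced by "if"), which blocks movement.
In B, the extraction path crosses only that-complement boundaries, which are transparent.
So B is grammatical.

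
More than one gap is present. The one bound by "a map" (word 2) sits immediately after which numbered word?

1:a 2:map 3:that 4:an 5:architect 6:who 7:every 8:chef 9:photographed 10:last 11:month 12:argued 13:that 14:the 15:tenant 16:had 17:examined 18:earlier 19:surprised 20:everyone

The displaced element is "a map" (word 2).
It is linked across 1 clause boundary (that).
It functions as the direct object of "examined", so the gap sits immediately after word 17 ("examined").
Base order: An architect who every chef photographed last month argued that the tenant had examined a map earlier.

17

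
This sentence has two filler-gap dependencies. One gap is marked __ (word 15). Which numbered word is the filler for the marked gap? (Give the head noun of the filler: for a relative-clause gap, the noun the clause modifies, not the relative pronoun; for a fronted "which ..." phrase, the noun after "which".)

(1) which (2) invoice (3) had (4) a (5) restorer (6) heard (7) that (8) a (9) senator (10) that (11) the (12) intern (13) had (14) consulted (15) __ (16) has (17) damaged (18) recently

The marked gap is inside the relative clause, the direct object of "consulted".
Its filler is the head noun "senator" (via "that"), at word 9.
(The other dependency links word 2 to a gap after word 17.)

9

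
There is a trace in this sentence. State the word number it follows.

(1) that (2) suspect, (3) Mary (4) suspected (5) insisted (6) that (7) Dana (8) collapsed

4

The displaced element is "that suspect" (word 2).
It is linked across 1 clause boundary (Ø).
It functions as the subject of "insisted", so the gap sits immediately after word 4 ("suspected").
Base order: Mary suspected that that suspect insisted that Dana collapsed.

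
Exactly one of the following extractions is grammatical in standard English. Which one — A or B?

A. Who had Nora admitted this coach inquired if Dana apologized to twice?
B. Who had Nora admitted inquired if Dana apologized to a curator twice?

In A, the wh-phrase is extracted from inside a wh-island (introduced by "if"), which blocks movement.
In B, the extraction path crosses only that-complement boundaries, which are transparent.
So B is grammatical.

B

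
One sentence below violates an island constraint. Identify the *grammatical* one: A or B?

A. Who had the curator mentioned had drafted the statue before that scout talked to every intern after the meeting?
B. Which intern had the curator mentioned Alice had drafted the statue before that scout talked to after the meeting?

A

In B, the wh-phrase is extracted from inside an adjunct island (introduced by "before"), which blocks movement.
In A, the extraction path crosses only that-complement boundaries, which are transparent.
So A is grammatical.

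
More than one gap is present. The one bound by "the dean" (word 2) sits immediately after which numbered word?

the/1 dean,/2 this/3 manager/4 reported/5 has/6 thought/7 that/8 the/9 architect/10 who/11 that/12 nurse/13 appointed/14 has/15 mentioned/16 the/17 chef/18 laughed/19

5

The displaced element is "the dean" (word 2).
It is linked across 1 clause boundary (Ø).
It functions as the subject of "thought", so the gap sits immediately after word 5 ("reported").
Base order: This manager reported that the dean has thought that the architect who that nurse appointed has mentioned the chef laughed.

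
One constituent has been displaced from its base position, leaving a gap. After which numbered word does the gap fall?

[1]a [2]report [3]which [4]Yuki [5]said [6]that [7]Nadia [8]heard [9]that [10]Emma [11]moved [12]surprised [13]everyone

11

The displaced element is "a report" (word 2).
It is linked across 2 clause boundaries (that → that).
It functions as the direct object of "moved", so the gap sits immediately after word 11 ("moved").
Base order: Yuki said that Nadia heard that Emma moved a report.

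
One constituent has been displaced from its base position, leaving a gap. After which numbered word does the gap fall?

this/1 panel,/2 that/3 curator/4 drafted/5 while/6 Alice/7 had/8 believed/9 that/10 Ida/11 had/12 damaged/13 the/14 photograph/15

5

The displaced element is "this panel" (word 2).
It functions as the direct object of "drafted", so the gap sits immediately after word 5 ("drafted").
Base order: That curator drafted this panel while Alice had believed that Ida had damaged the photograph.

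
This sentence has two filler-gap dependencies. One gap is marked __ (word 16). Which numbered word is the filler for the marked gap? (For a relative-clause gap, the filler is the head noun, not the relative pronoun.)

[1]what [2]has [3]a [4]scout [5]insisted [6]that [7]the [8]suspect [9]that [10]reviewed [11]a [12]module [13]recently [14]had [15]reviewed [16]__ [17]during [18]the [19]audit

1

The marked gap is the direct object of "reviewed".
Its filler is the fronted wh-phrase "what", at word 1.
(The other dependency links word 8 to a gap after word 9.)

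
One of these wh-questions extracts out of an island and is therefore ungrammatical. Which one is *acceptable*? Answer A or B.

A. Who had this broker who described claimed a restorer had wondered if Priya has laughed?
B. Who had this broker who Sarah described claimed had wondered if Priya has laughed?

B

In A, the wh-phrase is extracted from inside a complex-NP island (relative clause) (introduced by "who"), which blocks movement.
In B, the extraction path crosses only that-complement boundaries, which are transparent.
So B is grammatical.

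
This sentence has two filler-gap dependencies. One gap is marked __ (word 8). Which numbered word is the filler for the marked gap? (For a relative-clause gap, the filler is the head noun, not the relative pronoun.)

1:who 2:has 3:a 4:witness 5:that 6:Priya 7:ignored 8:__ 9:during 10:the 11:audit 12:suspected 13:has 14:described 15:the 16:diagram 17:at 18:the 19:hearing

The marked gap is inside the relative clause, the direct object of "ignored".
Its filler is the head noun "witness" (via "that"), at word 4.
(The other dependency links word 1 to a gap after word 12.)

4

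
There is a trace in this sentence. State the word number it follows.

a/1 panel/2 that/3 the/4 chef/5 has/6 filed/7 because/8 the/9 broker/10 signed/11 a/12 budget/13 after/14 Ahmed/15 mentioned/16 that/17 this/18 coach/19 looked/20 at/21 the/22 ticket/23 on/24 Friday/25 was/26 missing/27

7

The displaced element is "a panel" (word 2).
It functions as the direct object of "filed", so the gap sits immediately after word 7 ("filed").
Base order: The chef has filed a panel because the broker signed a budget after Ahmed mentioned that this coach looked at the ticket on Friday.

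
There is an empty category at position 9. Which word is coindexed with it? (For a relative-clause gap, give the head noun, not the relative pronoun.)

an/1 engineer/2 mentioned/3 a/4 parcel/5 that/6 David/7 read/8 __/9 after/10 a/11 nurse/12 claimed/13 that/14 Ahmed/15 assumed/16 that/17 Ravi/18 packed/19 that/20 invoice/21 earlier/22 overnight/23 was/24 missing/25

5

The gap at 9 is the object of "read", inside a relative clause.
The relative pronoun is "that" (word 6); it is bound by the head noun immediately before it.
Its filler is the head noun "parcel", at word 5.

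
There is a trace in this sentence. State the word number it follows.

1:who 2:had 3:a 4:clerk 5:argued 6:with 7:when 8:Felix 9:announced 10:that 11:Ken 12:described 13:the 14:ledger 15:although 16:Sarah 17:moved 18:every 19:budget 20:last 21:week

6

The displaced element is "who" (word 1).
It functions as the object of the preposition "with" of "argued", so the gap sits immediately after word 6 ("with").
Base order: A clerk had argued with who when Felix announced that Ken described the ledger although Sarah moved every budget last week.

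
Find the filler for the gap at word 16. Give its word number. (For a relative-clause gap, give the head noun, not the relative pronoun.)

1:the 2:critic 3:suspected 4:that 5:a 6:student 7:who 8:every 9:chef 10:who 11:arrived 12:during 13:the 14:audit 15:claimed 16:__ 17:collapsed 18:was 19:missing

6

The gap at 16 is the subject of "collapsed", inside a relative clause.
The relative pronoun is "who" (word 7); it is bound by the head noun immediately before it.
Its filler is the head noun "student", at word 6.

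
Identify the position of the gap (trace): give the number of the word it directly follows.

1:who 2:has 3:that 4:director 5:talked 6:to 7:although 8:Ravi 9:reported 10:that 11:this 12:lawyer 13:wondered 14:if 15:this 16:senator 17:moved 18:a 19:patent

6

The displaced element is "who" (word 1).
It functions as the object of the preposition "to" of "talked", so the gap sits immediately after word 6 ("to").
Base order: That director has talked to who although Ravi reported that this lawyer wondered if this senator moved a patent.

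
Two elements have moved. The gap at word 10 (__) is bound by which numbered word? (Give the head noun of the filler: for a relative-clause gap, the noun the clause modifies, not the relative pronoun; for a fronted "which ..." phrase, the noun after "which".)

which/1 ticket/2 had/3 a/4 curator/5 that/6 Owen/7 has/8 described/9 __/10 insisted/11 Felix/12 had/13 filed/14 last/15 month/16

The marked gap is inside the relative clause, the direct object of "described".
Its filler is the head noun "curator" (via "that"), at word 5.
(The other dependency links word 2 to a gap after word 14.)

5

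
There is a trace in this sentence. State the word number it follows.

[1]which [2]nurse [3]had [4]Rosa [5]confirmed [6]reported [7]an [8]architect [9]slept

The displaced element is "which nurse" (word 2).
It is linked across 1 clause boundary (Ø).
It functions as the subject of "reported", so the gap sits immediately after word 5 ("confirmed").
Base order: Rosa had confirmed that which nurse reported an architect slept.

5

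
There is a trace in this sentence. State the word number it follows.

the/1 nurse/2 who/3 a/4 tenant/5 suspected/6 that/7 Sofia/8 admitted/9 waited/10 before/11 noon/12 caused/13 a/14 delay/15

9

The displaced element is "the nurse" (word 2).
It is linked across 2 clause boundaries (that → Ø).
It functions as the subject of "waited", so the gap sits immediately after word 9 ("admitted").
Base order: A tenant suspected that Sofia admitted that the nurse waited before noon.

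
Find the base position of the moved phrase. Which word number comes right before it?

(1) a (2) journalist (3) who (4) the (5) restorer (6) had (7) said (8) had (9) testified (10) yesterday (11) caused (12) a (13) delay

7

The displaced element is "a journalist" (word 2).
It is linked across 1 clause boundary (Ø).
It functions as the subject of "testified", so the gap sits immediately after word 7 ("said").
Base order: The restorer had said that a journalist had testified yesterday.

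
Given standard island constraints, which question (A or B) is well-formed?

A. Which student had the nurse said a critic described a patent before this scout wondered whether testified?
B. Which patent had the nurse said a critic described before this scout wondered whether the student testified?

In A, the wh-phrase is extracted from inside an adjunct island (introduced by "before"), which blocks movement.
In B, the extraction path crosses only that-complement boundaries, which are transparent.
So B is grammatical.

B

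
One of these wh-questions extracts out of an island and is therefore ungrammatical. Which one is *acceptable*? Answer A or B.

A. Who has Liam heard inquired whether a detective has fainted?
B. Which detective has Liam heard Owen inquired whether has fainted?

A

In B, the wh-phrase is extracted from inside a wh-island (introduced by "whether"), which blocks movement.
In A, the extraction path crosses only that-complement boundaries, which are transparent.
So A is grammatical.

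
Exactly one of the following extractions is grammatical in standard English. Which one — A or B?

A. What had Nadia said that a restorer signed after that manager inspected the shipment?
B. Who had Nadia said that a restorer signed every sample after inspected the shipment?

In B, the wh-phrase is extracted from inside an adjunct island (introduced by "after"), which blocks movement.
In A, the extraction path crosses only that-complement boundaries, which are transparent.
So A is grammatical.

A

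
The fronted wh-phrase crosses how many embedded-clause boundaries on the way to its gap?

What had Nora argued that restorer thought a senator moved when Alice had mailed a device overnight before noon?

"what" is extracted from the object of "moved".
Boundaries crossed, outermost first: [Ø], [Ø] — 2 in total.

2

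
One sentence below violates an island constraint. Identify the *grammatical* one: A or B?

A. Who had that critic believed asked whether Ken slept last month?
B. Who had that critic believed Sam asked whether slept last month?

In B, the wh-phrase is extracted from inside a wh-island (introduced by "whether"), which blocks movement.
In A, the extraction path crosses only that-complement boundaries, which are transparent.
So A is grammatical.

A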